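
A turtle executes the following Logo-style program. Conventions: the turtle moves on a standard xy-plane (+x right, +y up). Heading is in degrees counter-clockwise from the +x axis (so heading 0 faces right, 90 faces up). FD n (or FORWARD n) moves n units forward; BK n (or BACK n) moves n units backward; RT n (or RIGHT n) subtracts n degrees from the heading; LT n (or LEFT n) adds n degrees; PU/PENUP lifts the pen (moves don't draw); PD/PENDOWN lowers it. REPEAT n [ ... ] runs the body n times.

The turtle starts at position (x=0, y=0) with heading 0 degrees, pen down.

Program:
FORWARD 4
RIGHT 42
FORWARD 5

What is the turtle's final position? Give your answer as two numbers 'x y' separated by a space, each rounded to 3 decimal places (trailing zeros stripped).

Executing turtle program step by step:
Start: pos=(0,0), heading=0, pen down
FD 4: (0,0) -> (4,0) [heading=0, draw]
RT 42: heading 0 -> 318
FD 5: (4,0) -> (7.716,-3.346) [heading=318, draw]
Final: pos=(7.716,-3.346), heading=318, 2 segment(s) drawn

Answer: 7.716 -3.346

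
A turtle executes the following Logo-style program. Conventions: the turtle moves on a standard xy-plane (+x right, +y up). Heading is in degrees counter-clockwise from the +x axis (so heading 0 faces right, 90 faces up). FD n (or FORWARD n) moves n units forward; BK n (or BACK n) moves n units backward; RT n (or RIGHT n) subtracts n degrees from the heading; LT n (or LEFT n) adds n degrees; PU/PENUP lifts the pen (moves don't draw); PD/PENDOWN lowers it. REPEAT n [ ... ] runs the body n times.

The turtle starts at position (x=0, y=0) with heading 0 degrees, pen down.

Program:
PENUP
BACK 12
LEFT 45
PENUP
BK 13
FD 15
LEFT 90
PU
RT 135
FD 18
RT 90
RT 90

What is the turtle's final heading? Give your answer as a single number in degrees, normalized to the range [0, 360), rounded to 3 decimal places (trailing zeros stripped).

Answer: 180

Derivation:
Executing turtle program step by step:
Start: pos=(0,0), heading=0, pen down
PU: pen up
BK 12: (0,0) -> (-12,0) [heading=0, move]
LT 45: heading 0 -> 45
PU: pen up
BK 13: (-12,0) -> (-21.192,-9.192) [heading=45, move]
FD 15: (-21.192,-9.192) -> (-10.586,1.414) [heading=45, move]
LT 90: heading 45 -> 135
PU: pen up
RT 135: heading 135 -> 0
FD 18: (-10.586,1.414) -> (7.414,1.414) [heading=0, move]
RT 90: heading 0 -> 270
RT 90: heading 270 -> 180
Final: pos=(7.414,1.414), heading=180, 0 segment(s) drawn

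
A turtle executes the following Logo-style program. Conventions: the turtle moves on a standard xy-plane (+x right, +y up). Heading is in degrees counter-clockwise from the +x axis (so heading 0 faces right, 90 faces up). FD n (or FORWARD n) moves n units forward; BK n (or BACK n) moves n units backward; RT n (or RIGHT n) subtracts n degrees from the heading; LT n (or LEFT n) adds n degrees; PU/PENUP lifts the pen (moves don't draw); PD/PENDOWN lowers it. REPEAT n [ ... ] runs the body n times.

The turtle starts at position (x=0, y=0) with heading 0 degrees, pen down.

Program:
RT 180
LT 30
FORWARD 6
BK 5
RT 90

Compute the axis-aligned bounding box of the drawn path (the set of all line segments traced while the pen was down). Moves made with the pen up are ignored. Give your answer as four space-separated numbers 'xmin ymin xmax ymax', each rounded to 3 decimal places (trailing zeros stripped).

Answer: -5.196 -3 0 0

Derivation:
Executing turtle program step by step:
Start: pos=(0,0), heading=0, pen down
RT 180: heading 0 -> 180
LT 30: heading 180 -> 210
FD 6: (0,0) -> (-5.196,-3) [heading=210, draw]
BK 5: (-5.196,-3) -> (-0.866,-0.5) [heading=210, draw]
RT 90: heading 210 -> 120
Final: pos=(-0.866,-0.5), heading=120, 2 segment(s) drawn

Segment endpoints: x in {-5.196, -0.866, 0}, y in {-3, -0.5, 0}
xmin=-5.196, ymin=-3, xmax=0, ymax=0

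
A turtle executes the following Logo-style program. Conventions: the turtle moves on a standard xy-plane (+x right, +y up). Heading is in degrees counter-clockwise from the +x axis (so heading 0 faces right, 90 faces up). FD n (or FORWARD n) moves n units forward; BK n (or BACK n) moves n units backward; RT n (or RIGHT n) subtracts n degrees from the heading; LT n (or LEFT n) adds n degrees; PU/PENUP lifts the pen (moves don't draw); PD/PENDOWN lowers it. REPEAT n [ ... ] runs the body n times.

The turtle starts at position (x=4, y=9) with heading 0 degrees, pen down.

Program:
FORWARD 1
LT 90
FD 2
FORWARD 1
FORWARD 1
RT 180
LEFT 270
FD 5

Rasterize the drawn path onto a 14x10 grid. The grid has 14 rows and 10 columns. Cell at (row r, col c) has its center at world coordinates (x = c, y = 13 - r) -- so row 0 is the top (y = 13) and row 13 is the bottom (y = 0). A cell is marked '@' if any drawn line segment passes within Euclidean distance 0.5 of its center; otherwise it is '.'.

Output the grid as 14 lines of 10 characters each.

Answer: @@@@@@....
.....@....
.....@....
.....@....
....@@....
..........
..........
..........
..........
..........
..........
..........
..........
..........

Derivation:
Segment 0: (4,9) -> (5,9)
Segment 1: (5,9) -> (5,11)
Segment 2: (5,11) -> (5,12)
Segment 3: (5,12) -> (5,13)
Segment 4: (5,13) -> (0,13)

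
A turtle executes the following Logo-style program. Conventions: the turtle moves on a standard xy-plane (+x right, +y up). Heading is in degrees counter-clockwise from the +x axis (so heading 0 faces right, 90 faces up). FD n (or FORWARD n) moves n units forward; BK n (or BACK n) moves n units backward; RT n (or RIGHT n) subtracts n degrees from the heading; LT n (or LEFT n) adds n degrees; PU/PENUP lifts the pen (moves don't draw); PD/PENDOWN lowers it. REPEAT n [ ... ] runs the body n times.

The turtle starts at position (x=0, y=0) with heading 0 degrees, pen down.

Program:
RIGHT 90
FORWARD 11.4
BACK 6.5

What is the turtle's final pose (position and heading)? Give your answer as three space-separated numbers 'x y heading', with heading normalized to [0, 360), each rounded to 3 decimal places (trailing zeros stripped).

Executing turtle program step by step:
Start: pos=(0,0), heading=0, pen down
RT 90: heading 0 -> 270
FD 11.4: (0,0) -> (0,-11.4) [heading=270, draw]
BK 6.5: (0,-11.4) -> (0,-4.9) [heading=270, draw]
Final: pos=(0,-4.9), heading=270, 2 segment(s) drawn

Answer: 0 -4.9 270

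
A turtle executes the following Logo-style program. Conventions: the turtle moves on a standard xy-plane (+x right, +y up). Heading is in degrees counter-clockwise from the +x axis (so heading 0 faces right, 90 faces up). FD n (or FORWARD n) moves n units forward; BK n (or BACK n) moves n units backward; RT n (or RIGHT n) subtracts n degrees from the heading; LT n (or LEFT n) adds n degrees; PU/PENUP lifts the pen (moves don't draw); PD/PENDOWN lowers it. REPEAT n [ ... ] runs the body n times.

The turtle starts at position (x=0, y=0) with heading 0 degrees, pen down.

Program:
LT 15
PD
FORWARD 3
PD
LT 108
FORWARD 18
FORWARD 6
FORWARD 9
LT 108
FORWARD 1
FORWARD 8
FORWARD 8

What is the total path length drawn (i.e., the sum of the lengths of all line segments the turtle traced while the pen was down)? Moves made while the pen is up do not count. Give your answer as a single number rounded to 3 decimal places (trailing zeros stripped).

Answer: 53

Derivation:
Executing turtle program step by step:
Start: pos=(0,0), heading=0, pen down
LT 15: heading 0 -> 15
PD: pen down
FD 3: (0,0) -> (2.898,0.776) [heading=15, draw]
PD: pen down
LT 108: heading 15 -> 123
FD 18: (2.898,0.776) -> (-6.906,15.873) [heading=123, draw]
FD 6: (-6.906,15.873) -> (-10.174,20.905) [heading=123, draw]
FD 9: (-10.174,20.905) -> (-15.075,28.453) [heading=123, draw]
LT 108: heading 123 -> 231
FD 1: (-15.075,28.453) -> (-15.705,27.675) [heading=231, draw]
FD 8: (-15.705,27.675) -> (-20.739,21.458) [heading=231, draw]
FD 8: (-20.739,21.458) -> (-25.774,15.241) [heading=231, draw]
Final: pos=(-25.774,15.241), heading=231, 7 segment(s) drawn

Segment lengths:
  seg 1: (0,0) -> (2.898,0.776), length = 3
  seg 2: (2.898,0.776) -> (-6.906,15.873), length = 18
  seg 3: (-6.906,15.873) -> (-10.174,20.905), length = 6
  seg 4: (-10.174,20.905) -> (-15.075,28.453), length = 9
  seg 5: (-15.075,28.453) -> (-15.705,27.675), length = 1
  seg 6: (-15.705,27.675) -> (-20.739,21.458), length = 8
  seg 7: (-20.739,21.458) -> (-25.774,15.241), length = 8
Total = 53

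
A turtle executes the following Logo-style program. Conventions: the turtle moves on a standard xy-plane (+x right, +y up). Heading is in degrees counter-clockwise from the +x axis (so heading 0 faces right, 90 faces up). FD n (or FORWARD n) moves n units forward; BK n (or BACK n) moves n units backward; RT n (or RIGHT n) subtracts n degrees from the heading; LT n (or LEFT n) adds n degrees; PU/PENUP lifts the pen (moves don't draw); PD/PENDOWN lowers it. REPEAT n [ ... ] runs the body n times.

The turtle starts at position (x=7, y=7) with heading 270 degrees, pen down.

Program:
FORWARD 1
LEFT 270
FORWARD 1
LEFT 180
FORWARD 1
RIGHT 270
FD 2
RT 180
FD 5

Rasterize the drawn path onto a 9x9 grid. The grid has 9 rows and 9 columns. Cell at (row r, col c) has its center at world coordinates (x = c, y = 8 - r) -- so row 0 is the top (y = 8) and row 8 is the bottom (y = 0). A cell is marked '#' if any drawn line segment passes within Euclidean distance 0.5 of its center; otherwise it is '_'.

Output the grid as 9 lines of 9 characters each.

Segment 0: (7,7) -> (7,6)
Segment 1: (7,6) -> (6,6)
Segment 2: (6,6) -> (7,6)
Segment 3: (7,6) -> (7,8)
Segment 4: (7,8) -> (7,3)

Answer: _______#_
_______#_
______##_
_______#_
_______#_
_______#_
_________
_________
_________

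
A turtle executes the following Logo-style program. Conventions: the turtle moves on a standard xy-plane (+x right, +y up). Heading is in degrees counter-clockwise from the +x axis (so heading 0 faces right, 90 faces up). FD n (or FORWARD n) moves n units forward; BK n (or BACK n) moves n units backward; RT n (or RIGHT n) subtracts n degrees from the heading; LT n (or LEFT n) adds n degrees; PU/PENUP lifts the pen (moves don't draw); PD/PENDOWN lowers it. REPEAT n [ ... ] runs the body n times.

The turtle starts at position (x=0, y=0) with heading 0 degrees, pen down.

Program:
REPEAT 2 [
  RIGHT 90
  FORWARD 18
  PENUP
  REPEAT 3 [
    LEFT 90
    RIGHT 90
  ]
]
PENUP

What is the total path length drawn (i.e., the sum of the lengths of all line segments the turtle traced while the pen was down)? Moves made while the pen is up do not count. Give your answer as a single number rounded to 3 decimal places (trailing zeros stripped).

Executing turtle program step by step:
Start: pos=(0,0), heading=0, pen down
REPEAT 2 [
  -- iteration 1/2 --
  RT 90: heading 0 -> 270
  FD 18: (0,0) -> (0,-18) [heading=270, draw]
  PU: pen up
  REPEAT 3 [
    -- iteration 1/3 --
    LT 90: heading 270 -> 0
    RT 90: heading 0 -> 270
    -- iteration 2/3 --
    LT 90: heading 270 -> 0
    RT 90: heading 0 -> 270
    -- iteration 3/3 --
    LT 90: heading 270 -> 0
    RT 90: heading 0 -> 270
  ]
  -- iteration 2/2 --
  RT 90: heading 270 -> 180
  FD 18: (0,-18) -> (-18,-18) [heading=180, move]
  PU: pen up
  REPEAT 3 [
    -- iteration 1/3 --
    LT 90: heading 180 -> 270
    RT 90: heading 270 -> 180
    -- iteration 2/3 --
    LT 90: heading 180 -> 270
    RT 90: heading 270 -> 180
    -- iteration 3/3 --
    LT 90: heading 180 -> 270
    RT 90: heading 270 -> 180
  ]
]
PU: pen up
Final: pos=(-18,-18), heading=180, 1 segment(s) drawn

Segment lengths:
  seg 1: (0,0) -> (0,-18), length = 18
Total = 18

Answer: 18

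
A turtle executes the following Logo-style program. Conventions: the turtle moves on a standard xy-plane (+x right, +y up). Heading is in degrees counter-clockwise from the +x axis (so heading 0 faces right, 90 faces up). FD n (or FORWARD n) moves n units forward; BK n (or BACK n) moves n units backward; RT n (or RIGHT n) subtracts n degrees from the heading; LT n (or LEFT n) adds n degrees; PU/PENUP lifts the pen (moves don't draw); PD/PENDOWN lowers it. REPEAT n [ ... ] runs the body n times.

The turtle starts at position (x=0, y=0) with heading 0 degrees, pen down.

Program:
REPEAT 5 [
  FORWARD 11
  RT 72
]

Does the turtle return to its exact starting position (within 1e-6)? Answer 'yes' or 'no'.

Answer: yes

Derivation:
Executing turtle program step by step:
Start: pos=(0,0), heading=0, pen down
REPEAT 5 [
  -- iteration 1/5 --
  FD 11: (0,0) -> (11,0) [heading=0, draw]
  RT 72: heading 0 -> 288
  -- iteration 2/5 --
  FD 11: (11,0) -> (14.399,-10.462) [heading=288, draw]
  RT 72: heading 288 -> 216
  -- iteration 3/5 --
  FD 11: (14.399,-10.462) -> (5.5,-16.927) [heading=216, draw]
  RT 72: heading 216 -> 144
  -- iteration 4/5 --
  FD 11: (5.5,-16.927) -> (-3.399,-10.462) [heading=144, draw]
  RT 72: heading 144 -> 72
  -- iteration 5/5 --
  FD 11: (-3.399,-10.462) -> (0,0) [heading=72, draw]
  RT 72: heading 72 -> 0
]
Final: pos=(0,0), heading=0, 5 segment(s) drawn

Start position: (0, 0)
Final position: (0, 0)
Distance = 0; < 1e-6 -> CLOSED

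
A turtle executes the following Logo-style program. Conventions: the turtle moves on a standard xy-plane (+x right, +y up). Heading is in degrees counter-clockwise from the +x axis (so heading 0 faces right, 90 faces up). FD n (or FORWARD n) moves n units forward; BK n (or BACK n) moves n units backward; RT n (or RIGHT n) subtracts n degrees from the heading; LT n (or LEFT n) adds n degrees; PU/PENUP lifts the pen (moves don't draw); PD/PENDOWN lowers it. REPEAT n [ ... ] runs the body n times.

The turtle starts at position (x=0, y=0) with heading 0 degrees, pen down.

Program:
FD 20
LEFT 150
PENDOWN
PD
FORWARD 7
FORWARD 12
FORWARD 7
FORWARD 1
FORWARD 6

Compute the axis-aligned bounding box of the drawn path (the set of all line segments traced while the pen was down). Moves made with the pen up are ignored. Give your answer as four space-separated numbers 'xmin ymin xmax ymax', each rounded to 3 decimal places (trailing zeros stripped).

Executing turtle program step by step:
Start: pos=(0,0), heading=0, pen down
FD 20: (0,0) -> (20,0) [heading=0, draw]
LT 150: heading 0 -> 150
PD: pen down
PD: pen down
FD 7: (20,0) -> (13.938,3.5) [heading=150, draw]
FD 12: (13.938,3.5) -> (3.546,9.5) [heading=150, draw]
FD 7: (3.546,9.5) -> (-2.517,13) [heading=150, draw]
FD 1: (-2.517,13) -> (-3.383,13.5) [heading=150, draw]
FD 6: (-3.383,13.5) -> (-8.579,16.5) [heading=150, draw]
Final: pos=(-8.579,16.5), heading=150, 6 segment(s) drawn

Segment endpoints: x in {-8.579, -3.383, -2.517, 0, 3.546, 13.938, 20}, y in {0, 3.5, 9.5, 13, 13.5, 16.5}
xmin=-8.579, ymin=0, xmax=20, ymax=16.5

Answer: -8.579 0 20 16.5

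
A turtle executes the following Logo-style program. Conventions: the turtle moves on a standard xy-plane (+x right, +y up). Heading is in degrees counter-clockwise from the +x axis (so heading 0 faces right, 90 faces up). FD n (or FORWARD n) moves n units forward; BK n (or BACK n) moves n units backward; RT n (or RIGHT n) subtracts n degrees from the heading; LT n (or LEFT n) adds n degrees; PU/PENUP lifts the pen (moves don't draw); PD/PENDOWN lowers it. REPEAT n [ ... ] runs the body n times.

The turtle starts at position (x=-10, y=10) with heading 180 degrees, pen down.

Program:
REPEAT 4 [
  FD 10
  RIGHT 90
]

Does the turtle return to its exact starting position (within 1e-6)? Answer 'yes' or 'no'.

Executing turtle program step by step:
Start: pos=(-10,10), heading=180, pen down
REPEAT 4 [
  -- iteration 1/4 --
  FD 10: (-10,10) -> (-20,10) [heading=180, draw]
  RT 90: heading 180 -> 90
  -- iteration 2/4 --
  FD 10: (-20,10) -> (-20,20) [heading=90, draw]
  RT 90: heading 90 -> 0
  -- iteration 3/4 --
  FD 10: (-20,20) -> (-10,20) [heading=0, draw]
  RT 90: heading 0 -> 270
  -- iteration 4/4 --
  FD 10: (-10,20) -> (-10,10) [heading=270, draw]
  RT 90: heading 270 -> 180
]
Final: pos=(-10,10), heading=180, 4 segment(s) drawn

Start position: (-10, 10)
Final position: (-10, 10)
Distance = 0; < 1e-6 -> CLOSED

Answer: yes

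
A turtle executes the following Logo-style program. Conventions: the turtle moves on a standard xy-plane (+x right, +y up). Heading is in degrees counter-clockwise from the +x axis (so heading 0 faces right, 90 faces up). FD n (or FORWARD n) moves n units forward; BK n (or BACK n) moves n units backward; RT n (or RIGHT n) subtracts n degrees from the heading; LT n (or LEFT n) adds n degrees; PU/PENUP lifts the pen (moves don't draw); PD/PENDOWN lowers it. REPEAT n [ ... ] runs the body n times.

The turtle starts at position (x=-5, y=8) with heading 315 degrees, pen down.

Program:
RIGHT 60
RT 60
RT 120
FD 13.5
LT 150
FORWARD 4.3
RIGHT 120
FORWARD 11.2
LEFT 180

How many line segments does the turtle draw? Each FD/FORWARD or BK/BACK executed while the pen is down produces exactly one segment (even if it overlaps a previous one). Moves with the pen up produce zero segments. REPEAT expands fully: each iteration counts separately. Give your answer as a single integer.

Executing turtle program step by step:
Start: pos=(-5,8), heading=315, pen down
RT 60: heading 315 -> 255
RT 60: heading 255 -> 195
RT 120: heading 195 -> 75
FD 13.5: (-5,8) -> (-1.506,21.04) [heading=75, draw]
LT 150: heading 75 -> 225
FD 4.3: (-1.506,21.04) -> (-4.547,17.999) [heading=225, draw]
RT 120: heading 225 -> 105
FD 11.2: (-4.547,17.999) -> (-7.445,28.818) [heading=105, draw]
LT 180: heading 105 -> 285
Final: pos=(-7.445,28.818), heading=285, 3 segment(s) drawn
Segments drawn: 3

Answer: 3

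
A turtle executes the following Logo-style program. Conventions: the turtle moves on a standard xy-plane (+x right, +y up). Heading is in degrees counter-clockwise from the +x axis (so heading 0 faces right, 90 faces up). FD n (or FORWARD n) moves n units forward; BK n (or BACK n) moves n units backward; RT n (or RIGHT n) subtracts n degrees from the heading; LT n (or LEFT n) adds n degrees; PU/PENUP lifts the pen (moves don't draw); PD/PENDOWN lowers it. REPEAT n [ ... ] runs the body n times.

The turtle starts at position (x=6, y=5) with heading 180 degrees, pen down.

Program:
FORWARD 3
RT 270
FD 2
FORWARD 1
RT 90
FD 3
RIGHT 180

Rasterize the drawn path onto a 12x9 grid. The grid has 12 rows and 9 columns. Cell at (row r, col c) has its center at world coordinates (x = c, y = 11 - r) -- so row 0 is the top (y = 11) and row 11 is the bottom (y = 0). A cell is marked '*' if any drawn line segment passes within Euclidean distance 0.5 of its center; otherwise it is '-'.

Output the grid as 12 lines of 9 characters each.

Answer: ---------
---------
---------
---------
---------
---------
---****--
---*-----
---*-----
****-----
---------
---------

Derivation:
Segment 0: (6,5) -> (3,5)
Segment 1: (3,5) -> (3,3)
Segment 2: (3,3) -> (3,2)
Segment 3: (3,2) -> (0,2)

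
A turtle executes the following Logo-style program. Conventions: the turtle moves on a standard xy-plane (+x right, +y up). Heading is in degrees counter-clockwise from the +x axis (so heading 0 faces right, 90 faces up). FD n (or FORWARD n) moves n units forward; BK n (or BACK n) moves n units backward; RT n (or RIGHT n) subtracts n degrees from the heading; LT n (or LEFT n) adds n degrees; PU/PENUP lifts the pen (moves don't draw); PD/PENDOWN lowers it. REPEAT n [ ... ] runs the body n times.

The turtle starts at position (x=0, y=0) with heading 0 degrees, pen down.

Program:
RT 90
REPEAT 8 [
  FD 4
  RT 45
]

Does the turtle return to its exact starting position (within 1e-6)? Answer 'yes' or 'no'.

Answer: yes

Derivation:
Executing turtle program step by step:
Start: pos=(0,0), heading=0, pen down
RT 90: heading 0 -> 270
REPEAT 8 [
  -- iteration 1/8 --
  FD 4: (0,0) -> (0,-4) [heading=270, draw]
  RT 45: heading 270 -> 225
  -- iteration 2/8 --
  FD 4: (0,-4) -> (-2.828,-6.828) [heading=225, draw]
  RT 45: heading 225 -> 180
  -- iteration 3/8 --
  FD 4: (-2.828,-6.828) -> (-6.828,-6.828) [heading=180, draw]
  RT 45: heading 180 -> 135
  -- iteration 4/8 --
  FD 4: (-6.828,-6.828) -> (-9.657,-4) [heading=135, draw]
  RT 45: heading 135 -> 90
  -- iteration 5/8 --
  FD 4: (-9.657,-4) -> (-9.657,0) [heading=90, draw]
  RT 45: heading 90 -> 45
  -- iteration 6/8 --
  FD 4: (-9.657,0) -> (-6.828,2.828) [heading=45, draw]
  RT 45: heading 45 -> 0
  -- iteration 7/8 --
  FD 4: (-6.828,2.828) -> (-2.828,2.828) [heading=0, draw]
  RT 45: heading 0 -> 315
  -- iteration 8/8 --
  FD 4: (-2.828,2.828) -> (0,0) [heading=315, draw]
  RT 45: heading 315 -> 270
]
Final: pos=(0,0), heading=270, 8 segment(s) drawn

Start position: (0, 0)
Final position: (0, 0)
Distance = 0; < 1e-6 -> CLOSED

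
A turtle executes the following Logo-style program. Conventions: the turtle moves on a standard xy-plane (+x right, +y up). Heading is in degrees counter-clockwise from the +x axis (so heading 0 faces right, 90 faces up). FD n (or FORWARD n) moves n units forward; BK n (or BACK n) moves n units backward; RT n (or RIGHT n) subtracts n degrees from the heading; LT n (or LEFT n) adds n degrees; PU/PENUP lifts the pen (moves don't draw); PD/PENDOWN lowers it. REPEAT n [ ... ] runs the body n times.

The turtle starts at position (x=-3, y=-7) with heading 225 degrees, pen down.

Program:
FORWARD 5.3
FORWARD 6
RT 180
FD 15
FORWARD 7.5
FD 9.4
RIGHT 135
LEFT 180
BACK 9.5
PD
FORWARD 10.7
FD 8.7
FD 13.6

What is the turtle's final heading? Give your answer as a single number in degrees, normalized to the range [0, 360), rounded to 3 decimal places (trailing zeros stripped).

Answer: 90

Derivation:
Executing turtle program step by step:
Start: pos=(-3,-7), heading=225, pen down
FD 5.3: (-3,-7) -> (-6.748,-10.748) [heading=225, draw]
FD 6: (-6.748,-10.748) -> (-10.99,-14.99) [heading=225, draw]
RT 180: heading 225 -> 45
FD 15: (-10.99,-14.99) -> (-0.384,-4.384) [heading=45, draw]
FD 7.5: (-0.384,-4.384) -> (4.92,0.92) [heading=45, draw]
FD 9.4: (4.92,0.92) -> (11.566,7.566) [heading=45, draw]
RT 135: heading 45 -> 270
LT 180: heading 270 -> 90
BK 9.5: (11.566,7.566) -> (11.566,-1.934) [heading=90, draw]
PD: pen down
FD 10.7: (11.566,-1.934) -> (11.566,8.766) [heading=90, draw]
FD 8.7: (11.566,8.766) -> (11.566,17.466) [heading=90, draw]
FD 13.6: (11.566,17.466) -> (11.566,31.066) [heading=90, draw]
Final: pos=(11.566,31.066), heading=90, 9 segment(s) drawn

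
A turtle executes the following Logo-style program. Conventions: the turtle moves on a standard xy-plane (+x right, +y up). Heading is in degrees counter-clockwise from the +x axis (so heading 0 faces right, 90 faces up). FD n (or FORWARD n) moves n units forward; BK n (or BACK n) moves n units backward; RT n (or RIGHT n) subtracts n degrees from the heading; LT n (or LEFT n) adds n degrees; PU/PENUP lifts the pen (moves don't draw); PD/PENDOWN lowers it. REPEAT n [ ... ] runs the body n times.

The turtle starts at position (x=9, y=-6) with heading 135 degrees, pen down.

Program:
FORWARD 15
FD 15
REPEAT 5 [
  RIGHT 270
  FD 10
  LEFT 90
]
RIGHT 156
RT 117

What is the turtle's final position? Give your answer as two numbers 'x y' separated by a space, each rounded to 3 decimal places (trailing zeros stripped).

Answer: -19.284 8.142

Derivation:
Executing turtle program step by step:
Start: pos=(9,-6), heading=135, pen down
FD 15: (9,-6) -> (-1.607,4.607) [heading=135, draw]
FD 15: (-1.607,4.607) -> (-12.213,15.213) [heading=135, draw]
REPEAT 5 [
  -- iteration 1/5 --
  RT 270: heading 135 -> 225
  FD 10: (-12.213,15.213) -> (-19.284,8.142) [heading=225, draw]
  LT 90: heading 225 -> 315
  -- iteration 2/5 --
  RT 270: heading 315 -> 45
  FD 10: (-19.284,8.142) -> (-12.213,15.213) [heading=45, draw]
  LT 90: heading 45 -> 135
  -- iteration 3/5 --
  RT 270: heading 135 -> 225
  FD 10: (-12.213,15.213) -> (-19.284,8.142) [heading=225, draw]
  LT 90: heading 225 -> 315
  -- iteration 4/5 --
  RT 270: heading 315 -> 45
  FD 10: (-19.284,8.142) -> (-12.213,15.213) [heading=45, draw]
  LT 90: heading 45 -> 135
  -- iteration 5/5 --
  RT 270: heading 135 -> 225
  FD 10: (-12.213,15.213) -> (-19.284,8.142) [heading=225, draw]
  LT 90: heading 225 -> 315
]
RT 156: heading 315 -> 159
RT 117: heading 159 -> 42
Final: pos=(-19.284,8.142), heading=42, 7 segment(s) drawn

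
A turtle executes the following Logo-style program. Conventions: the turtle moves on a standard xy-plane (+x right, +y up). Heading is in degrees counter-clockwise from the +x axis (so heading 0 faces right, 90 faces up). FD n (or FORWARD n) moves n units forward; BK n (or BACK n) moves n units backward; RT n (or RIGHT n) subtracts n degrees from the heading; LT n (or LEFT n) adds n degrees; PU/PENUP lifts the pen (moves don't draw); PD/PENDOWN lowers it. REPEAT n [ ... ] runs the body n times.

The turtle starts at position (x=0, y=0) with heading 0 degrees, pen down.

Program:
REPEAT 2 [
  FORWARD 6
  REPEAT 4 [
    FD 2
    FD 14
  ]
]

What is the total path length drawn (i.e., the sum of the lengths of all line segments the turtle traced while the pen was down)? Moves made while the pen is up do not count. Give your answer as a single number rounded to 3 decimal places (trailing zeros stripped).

Answer: 140

Derivation:
Executing turtle program step by step:
Start: pos=(0,0), heading=0, pen down
REPEAT 2 [
  -- iteration 1/2 --
  FD 6: (0,0) -> (6,0) [heading=0, draw]
  REPEAT 4 [
    -- iteration 1/4 --
    FD 2: (6,0) -> (8,0) [heading=0, draw]
    FD 14: (8,0) -> (22,0) [heading=0, draw]
    -- iteration 2/4 --
    FD 2: (22,0) -> (24,0) [heading=0, draw]
    FD 14: (24,0) -> (38,0) [heading=0, draw]
    -- iteration 3/4 --
    FD 2: (38,0) -> (40,0) [heading=0, draw]
    FD 14: (40,0) -> (54,0) [heading=0, draw]
    -- iteration 4/4 --
    FD 2: (54,0) -> (56,0) [heading=0, draw]
    FD 14: (56,0) -> (70,0) [heading=0, draw]
  ]
  -- iteration 2/2 --
  FD 6: (70,0) -> (76,0) [heading=0, draw]
  REPEAT 4 [
    -- iteration 1/4 --
    FD 2: (76,0) -> (78,0) [heading=0, draw]
    FD 14: (78,0) -> (92,0) [heading=0, draw]
    -- iteration 2/4 --
    FD 2: (92,0) -> (94,0) [heading=0, draw]
    FD 14: (94,0) -> (108,0) [heading=0, draw]
    -- iteration 3/4 --
    FD 2: (108,0) -> (110,0) [heading=0, draw]
    FD 14: (110,0) -> (124,0) [heading=0, draw]
    -- iteration 4/4 --
    FD 2: (124,0) -> (126,0) [heading=0, draw]
    FD 14: (126,0) -> (140,0) [heading=0, draw]
  ]
]
Final: pos=(140,0), heading=0, 18 segment(s) drawn

Segment lengths:
  seg 1: (0,0) -> (6,0), length = 6
  seg 2: (6,0) -> (8,0), length = 2
  seg 3: (8,0) -> (22,0), length = 14
  seg 4: (22,0) -> (24,0), length = 2
  seg 5: (24,0) -> (38,0), length = 14
  seg 6: (38,0) -> (40,0), length = 2
  seg 7: (40,0) -> (54,0), length = 14
  seg 8: (54,0) -> (56,0), length = 2
  seg 9: (56,0) -> (70,0), length = 14
  seg 10: (70,0) -> (76,0), length = 6
  seg 11: (76,0) -> (78,0), length = 2
  seg 12: (78,0) -> (92,0), length = 14
  seg 13: (92,0) -> (94,0), length = 2
  seg 14: (94,0) -> (108,0), length = 14
  seg 15: (108,0) -> (110,0), length = 2
  seg 16: (110,0) -> (124,0), length = 14
  seg 17: (124,0) -> (126,0), length = 2
  seg 18: (126,0) -> (140,0), length = 14
Total = 140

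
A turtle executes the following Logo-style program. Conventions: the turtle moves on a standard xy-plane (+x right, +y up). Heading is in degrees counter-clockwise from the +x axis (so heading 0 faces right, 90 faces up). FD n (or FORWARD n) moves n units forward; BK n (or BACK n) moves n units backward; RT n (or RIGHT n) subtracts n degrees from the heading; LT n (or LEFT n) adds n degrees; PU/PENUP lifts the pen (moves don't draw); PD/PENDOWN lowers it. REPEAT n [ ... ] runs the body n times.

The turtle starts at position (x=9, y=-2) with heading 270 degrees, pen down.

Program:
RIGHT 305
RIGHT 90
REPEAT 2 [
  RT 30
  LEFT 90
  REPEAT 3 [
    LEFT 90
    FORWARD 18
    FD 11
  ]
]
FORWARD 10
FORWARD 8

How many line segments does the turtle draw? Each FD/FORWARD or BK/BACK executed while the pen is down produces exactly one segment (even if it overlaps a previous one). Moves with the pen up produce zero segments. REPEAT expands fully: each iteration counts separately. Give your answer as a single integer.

Answer: 14

Derivation:
Executing turtle program step by step:
Start: pos=(9,-2), heading=270, pen down
RT 305: heading 270 -> 325
RT 90: heading 325 -> 235
REPEAT 2 [
  -- iteration 1/2 --
  RT 30: heading 235 -> 205
  LT 90: heading 205 -> 295
  REPEAT 3 [
    -- iteration 1/3 --
    LT 90: heading 295 -> 25
    FD 18: (9,-2) -> (25.314,5.607) [heading=25, draw]
    FD 11: (25.314,5.607) -> (35.283,10.256) [heading=25, draw]
    -- iteration 2/3 --
    LT 90: heading 25 -> 115
    FD 18: (35.283,10.256) -> (27.676,26.569) [heading=115, draw]
    FD 11: (27.676,26.569) -> (23.027,36.539) [heading=115, draw]
    -- iteration 3/3 --
    LT 90: heading 115 -> 205
    FD 18: (23.027,36.539) -> (6.713,28.932) [heading=205, draw]
    FD 11: (6.713,28.932) -> (-3.256,24.283) [heading=205, draw]
  ]
  -- iteration 2/2 --
  RT 30: heading 205 -> 175
  LT 90: heading 175 -> 265
  REPEAT 3 [
    -- iteration 1/3 --
    LT 90: heading 265 -> 355
    FD 18: (-3.256,24.283) -> (14.676,22.714) [heading=355, draw]
    FD 11: (14.676,22.714) -> (25.634,21.755) [heading=355, draw]
    -- iteration 2/3 --
    LT 90: heading 355 -> 85
    FD 18: (25.634,21.755) -> (27.203,39.687) [heading=85, draw]
    FD 11: (27.203,39.687) -> (28.161,50.645) [heading=85, draw]
    -- iteration 3/3 --
    LT 90: heading 85 -> 175
    FD 18: (28.161,50.645) -> (10.23,52.214) [heading=175, draw]
    FD 11: (10.23,52.214) -> (-0.728,53.173) [heading=175, draw]
  ]
]
FD 10: (-0.728,53.173) -> (-10.69,54.044) [heading=175, draw]
FD 8: (-10.69,54.044) -> (-18.66,54.741) [heading=175, draw]
Final: pos=(-18.66,54.741), heading=175, 14 segment(s) drawn
Segments drawn: 14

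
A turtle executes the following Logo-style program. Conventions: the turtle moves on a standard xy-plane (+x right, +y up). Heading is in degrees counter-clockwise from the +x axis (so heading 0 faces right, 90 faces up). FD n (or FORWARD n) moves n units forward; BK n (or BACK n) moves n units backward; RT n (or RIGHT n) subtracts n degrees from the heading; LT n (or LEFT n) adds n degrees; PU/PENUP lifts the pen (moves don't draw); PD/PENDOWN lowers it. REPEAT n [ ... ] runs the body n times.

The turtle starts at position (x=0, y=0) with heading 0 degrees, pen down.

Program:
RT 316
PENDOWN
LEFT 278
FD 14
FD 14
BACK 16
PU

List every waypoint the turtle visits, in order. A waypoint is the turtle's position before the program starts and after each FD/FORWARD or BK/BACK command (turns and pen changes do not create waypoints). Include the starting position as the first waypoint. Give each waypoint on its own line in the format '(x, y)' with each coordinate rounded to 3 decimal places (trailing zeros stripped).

Executing turtle program step by step:
Start: pos=(0,0), heading=0, pen down
RT 316: heading 0 -> 44
PD: pen down
LT 278: heading 44 -> 322
FD 14: (0,0) -> (11.032,-8.619) [heading=322, draw]
FD 14: (11.032,-8.619) -> (22.064,-17.239) [heading=322, draw]
BK 16: (22.064,-17.239) -> (9.456,-7.388) [heading=322, draw]
PU: pen up
Final: pos=(9.456,-7.388), heading=322, 3 segment(s) drawn
Waypoints (4 total):
(0, 0)
(11.032, -8.619)
(22.064, -17.239)
(9.456, -7.388)

Answer: (0, 0)
(11.032, -8.619)
(22.064, -17.239)
(9.456, -7.388)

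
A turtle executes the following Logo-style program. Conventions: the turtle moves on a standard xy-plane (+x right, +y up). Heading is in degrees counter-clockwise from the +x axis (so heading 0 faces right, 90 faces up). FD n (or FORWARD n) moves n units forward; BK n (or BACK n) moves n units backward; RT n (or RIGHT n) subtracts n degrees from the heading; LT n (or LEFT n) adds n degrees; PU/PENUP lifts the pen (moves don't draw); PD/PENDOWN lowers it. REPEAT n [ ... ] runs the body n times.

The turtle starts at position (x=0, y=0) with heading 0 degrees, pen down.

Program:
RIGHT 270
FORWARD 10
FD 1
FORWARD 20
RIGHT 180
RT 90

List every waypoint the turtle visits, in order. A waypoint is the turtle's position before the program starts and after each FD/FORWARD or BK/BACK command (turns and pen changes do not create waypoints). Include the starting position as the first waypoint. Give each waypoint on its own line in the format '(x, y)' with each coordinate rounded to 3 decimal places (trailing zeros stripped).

Executing turtle program step by step:
Start: pos=(0,0), heading=0, pen down
RT 270: heading 0 -> 90
FD 10: (0,0) -> (0,10) [heading=90, draw]
FD 1: (0,10) -> (0,11) [heading=90, draw]
FD 20: (0,11) -> (0,31) [heading=90, draw]
RT 180: heading 90 -> 270
RT 90: heading 270 -> 180
Final: pos=(0,31), heading=180, 3 segment(s) drawn
Waypoints (4 total):
(0, 0)
(0, 10)
(0, 11)
(0, 31)

Answer: (0, 0)
(0, 10)
(0, 11)
(0, 31)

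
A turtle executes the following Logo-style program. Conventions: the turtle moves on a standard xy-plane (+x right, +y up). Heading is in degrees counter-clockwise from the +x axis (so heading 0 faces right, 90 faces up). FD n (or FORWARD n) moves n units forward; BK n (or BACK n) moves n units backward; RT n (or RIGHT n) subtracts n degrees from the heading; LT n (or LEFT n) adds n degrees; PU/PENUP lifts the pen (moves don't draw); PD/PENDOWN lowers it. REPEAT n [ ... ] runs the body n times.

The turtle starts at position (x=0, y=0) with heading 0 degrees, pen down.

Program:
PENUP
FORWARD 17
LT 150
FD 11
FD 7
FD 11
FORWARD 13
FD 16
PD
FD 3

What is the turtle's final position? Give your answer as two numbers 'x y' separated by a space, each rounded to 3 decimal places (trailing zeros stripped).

Answer: -35.828 30.5

Derivation:
Executing turtle program step by step:
Start: pos=(0,0), heading=0, pen down
PU: pen up
FD 17: (0,0) -> (17,0) [heading=0, move]
LT 150: heading 0 -> 150
FD 11: (17,0) -> (7.474,5.5) [heading=150, move]
FD 7: (7.474,5.5) -> (1.412,9) [heading=150, move]
FD 11: (1.412,9) -> (-8.115,14.5) [heading=150, move]
FD 13: (-8.115,14.5) -> (-19.373,21) [heading=150, move]
FD 16: (-19.373,21) -> (-33.229,29) [heading=150, move]
PD: pen down
FD 3: (-33.229,29) -> (-35.828,30.5) [heading=150, draw]
Final: pos=(-35.828,30.5), heading=150, 1 segment(s) drawn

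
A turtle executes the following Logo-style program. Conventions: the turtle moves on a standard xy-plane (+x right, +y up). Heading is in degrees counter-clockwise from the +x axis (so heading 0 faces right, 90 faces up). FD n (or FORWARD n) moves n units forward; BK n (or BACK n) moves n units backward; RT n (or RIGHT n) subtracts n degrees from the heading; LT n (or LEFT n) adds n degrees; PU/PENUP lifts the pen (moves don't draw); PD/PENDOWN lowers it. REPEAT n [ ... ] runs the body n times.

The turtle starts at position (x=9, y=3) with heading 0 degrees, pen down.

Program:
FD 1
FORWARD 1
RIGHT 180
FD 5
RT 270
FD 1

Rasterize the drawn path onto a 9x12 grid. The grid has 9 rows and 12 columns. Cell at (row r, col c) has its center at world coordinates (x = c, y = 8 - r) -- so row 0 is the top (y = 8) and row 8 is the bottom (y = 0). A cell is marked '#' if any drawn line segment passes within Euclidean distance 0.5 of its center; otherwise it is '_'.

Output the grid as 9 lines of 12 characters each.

Segment 0: (9,3) -> (10,3)
Segment 1: (10,3) -> (11,3)
Segment 2: (11,3) -> (6,3)
Segment 3: (6,3) -> (6,2)

Answer: ____________
____________
____________
____________
____________
______######
______#_____
____________
____________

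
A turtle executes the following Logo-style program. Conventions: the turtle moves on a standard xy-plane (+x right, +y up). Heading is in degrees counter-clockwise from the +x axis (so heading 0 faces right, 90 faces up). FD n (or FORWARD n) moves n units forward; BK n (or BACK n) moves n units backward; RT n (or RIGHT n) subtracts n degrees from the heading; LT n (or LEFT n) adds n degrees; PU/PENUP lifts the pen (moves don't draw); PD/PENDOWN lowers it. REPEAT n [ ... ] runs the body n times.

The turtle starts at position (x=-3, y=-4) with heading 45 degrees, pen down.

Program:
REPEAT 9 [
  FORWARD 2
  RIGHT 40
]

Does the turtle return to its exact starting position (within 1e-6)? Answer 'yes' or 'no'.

Answer: yes

Derivation:
Executing turtle program step by step:
Start: pos=(-3,-4), heading=45, pen down
REPEAT 9 [
  -- iteration 1/9 --
  FD 2: (-3,-4) -> (-1.586,-2.586) [heading=45, draw]
  RT 40: heading 45 -> 5
  -- iteration 2/9 --
  FD 2: (-1.586,-2.586) -> (0.407,-2.411) [heading=5, draw]
  RT 40: heading 5 -> 325
  -- iteration 3/9 --
  FD 2: (0.407,-2.411) -> (2.045,-3.559) [heading=325, draw]
  RT 40: heading 325 -> 285
  -- iteration 4/9 --
  FD 2: (2.045,-3.559) -> (2.563,-5.49) [heading=285, draw]
  RT 40: heading 285 -> 245
  -- iteration 5/9 --
  FD 2: (2.563,-5.49) -> (1.717,-7.303) [heading=245, draw]
  RT 40: heading 245 -> 205
  -- iteration 6/9 --
  FD 2: (1.717,-7.303) -> (-0.095,-8.148) [heading=205, draw]
  RT 40: heading 205 -> 165
  -- iteration 7/9 --
  FD 2: (-0.095,-8.148) -> (-2.027,-7.631) [heading=165, draw]
  RT 40: heading 165 -> 125
  -- iteration 8/9 --
  FD 2: (-2.027,-7.631) -> (-3.174,-5.992) [heading=125, draw]
  RT 40: heading 125 -> 85
  -- iteration 9/9 --
  FD 2: (-3.174,-5.992) -> (-3,-4) [heading=85, draw]
  RT 40: heading 85 -> 45
]
Final: pos=(-3,-4), heading=45, 9 segment(s) drawn

Start position: (-3, -4)
Final position: (-3, -4)
Distance = 0; < 1e-6 -> CLOSED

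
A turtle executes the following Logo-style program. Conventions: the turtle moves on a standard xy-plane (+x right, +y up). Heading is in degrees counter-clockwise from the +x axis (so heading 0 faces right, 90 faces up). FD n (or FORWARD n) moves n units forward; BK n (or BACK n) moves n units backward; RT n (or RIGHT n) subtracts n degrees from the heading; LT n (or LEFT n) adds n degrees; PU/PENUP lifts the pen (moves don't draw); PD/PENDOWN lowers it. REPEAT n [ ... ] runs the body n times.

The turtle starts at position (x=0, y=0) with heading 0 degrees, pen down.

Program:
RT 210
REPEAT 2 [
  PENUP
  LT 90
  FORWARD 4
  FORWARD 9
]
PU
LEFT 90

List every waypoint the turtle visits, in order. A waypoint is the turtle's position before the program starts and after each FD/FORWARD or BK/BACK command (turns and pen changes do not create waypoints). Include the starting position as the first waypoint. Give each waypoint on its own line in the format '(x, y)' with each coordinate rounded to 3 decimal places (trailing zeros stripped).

Answer: (0, 0)
(-2, -3.464)
(-6.5, -11.258)
(-3.036, -13.258)
(4.758, -17.758)

Derivation:
Executing turtle program step by step:
Start: pos=(0,0), heading=0, pen down
RT 210: heading 0 -> 150
REPEAT 2 [
  -- iteration 1/2 --
  PU: pen up
  LT 90: heading 150 -> 240
  FD 4: (0,0) -> (-2,-3.464) [heading=240, move]
  FD 9: (-2,-3.464) -> (-6.5,-11.258) [heading=240, move]
  -- iteration 2/2 --
  PU: pen up
  LT 90: heading 240 -> 330
  FD 4: (-6.5,-11.258) -> (-3.036,-13.258) [heading=330, move]
  FD 9: (-3.036,-13.258) -> (4.758,-17.758) [heading=330, move]
]
PU: pen up
LT 90: heading 330 -> 60
Final: pos=(4.758,-17.758), heading=60, 0 segment(s) drawn
Waypoints (5 total):
(0, 0)
(-2, -3.464)
(-6.5, -11.258)
(-3.036, -13.258)
(4.758, -17.758)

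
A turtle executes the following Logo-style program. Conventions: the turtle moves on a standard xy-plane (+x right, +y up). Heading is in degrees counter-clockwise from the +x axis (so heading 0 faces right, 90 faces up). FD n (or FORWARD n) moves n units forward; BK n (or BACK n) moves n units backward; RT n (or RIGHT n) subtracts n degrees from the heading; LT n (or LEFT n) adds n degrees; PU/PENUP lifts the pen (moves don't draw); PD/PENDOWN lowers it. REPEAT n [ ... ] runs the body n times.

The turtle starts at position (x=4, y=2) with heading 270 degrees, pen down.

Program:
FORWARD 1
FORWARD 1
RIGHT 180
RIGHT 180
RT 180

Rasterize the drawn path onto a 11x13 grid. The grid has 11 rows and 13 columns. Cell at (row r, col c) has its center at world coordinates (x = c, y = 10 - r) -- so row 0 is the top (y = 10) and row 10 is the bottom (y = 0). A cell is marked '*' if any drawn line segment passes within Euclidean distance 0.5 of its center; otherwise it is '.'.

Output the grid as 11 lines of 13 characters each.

Answer: .............
.............
.............
.............
.............
.............
.............
.............
....*........
....*........
....*........

Derivation:
Segment 0: (4,2) -> (4,1)
Segment 1: (4,1) -> (4,0)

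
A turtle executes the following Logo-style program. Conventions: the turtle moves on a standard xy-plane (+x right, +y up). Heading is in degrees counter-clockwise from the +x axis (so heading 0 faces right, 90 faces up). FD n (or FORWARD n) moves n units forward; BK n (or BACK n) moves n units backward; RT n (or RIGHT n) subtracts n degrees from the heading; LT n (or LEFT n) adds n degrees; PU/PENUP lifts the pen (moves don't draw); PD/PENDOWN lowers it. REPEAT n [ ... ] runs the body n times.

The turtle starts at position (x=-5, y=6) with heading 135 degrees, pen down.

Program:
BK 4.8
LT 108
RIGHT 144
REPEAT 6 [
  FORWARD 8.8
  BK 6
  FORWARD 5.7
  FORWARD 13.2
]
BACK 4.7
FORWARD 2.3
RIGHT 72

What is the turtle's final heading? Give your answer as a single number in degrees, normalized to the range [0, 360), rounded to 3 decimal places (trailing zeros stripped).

Executing turtle program step by step:
Start: pos=(-5,6), heading=135, pen down
BK 4.8: (-5,6) -> (-1.606,2.606) [heading=135, draw]
LT 108: heading 135 -> 243
RT 144: heading 243 -> 99
REPEAT 6 [
  -- iteration 1/6 --
  FD 8.8: (-1.606,2.606) -> (-2.983,11.298) [heading=99, draw]
  BK 6: (-2.983,11.298) -> (-2.044,5.371) [heading=99, draw]
  FD 5.7: (-2.044,5.371) -> (-2.936,11.001) [heading=99, draw]
  FD 13.2: (-2.936,11.001) -> (-5.001,24.039) [heading=99, draw]
  -- iteration 2/6 --
  FD 8.8: (-5.001,24.039) -> (-6.377,32.73) [heading=99, draw]
  BK 6: (-6.377,32.73) -> (-5.439,26.804) [heading=99, draw]
  FD 5.7: (-5.439,26.804) -> (-6.33,32.434) [heading=99, draw]
  FD 13.2: (-6.33,32.434) -> (-8.395,45.472) [heading=99, draw]
  -- iteration 3/6 --
  FD 8.8: (-8.395,45.472) -> (-9.772,54.163) [heading=99, draw]
  BK 6: (-9.772,54.163) -> (-8.833,48.237) [heading=99, draw]
  FD 5.7: (-8.833,48.237) -> (-9.725,53.867) [heading=99, draw]
  FD 13.2: (-9.725,53.867) -> (-11.79,66.904) [heading=99, draw]
  -- iteration 4/6 --
  FD 8.8: (-11.79,66.904) -> (-13.166,75.596) [heading=99, draw]
  BK 6: (-13.166,75.596) -> (-12.228,69.67) [heading=99, draw]
  FD 5.7: (-12.228,69.67) -> (-13.119,75.3) [heading=99, draw]
  FD 13.2: (-13.119,75.3) -> (-15.184,88.337) [heading=99, draw]
  -- iteration 5/6 --
  FD 8.8: (-15.184,88.337) -> (-16.561,97.029) [heading=99, draw]
  BK 6: (-16.561,97.029) -> (-15.622,91.103) [heading=99, draw]
  FD 5.7: (-15.622,91.103) -> (-16.514,96.733) [heading=99, draw]
  FD 13.2: (-16.514,96.733) -> (-18.579,109.77) [heading=99, draw]
  -- iteration 6/6 --
  FD 8.8: (-18.579,109.77) -> (-19.956,118.462) [heading=99, draw]
  BK 6: (-19.956,118.462) -> (-19.017,112.536) [heading=99, draw]
  FD 5.7: (-19.017,112.536) -> (-19.909,118.165) [heading=99, draw]
  FD 13.2: (-19.909,118.165) -> (-21.974,131.203) [heading=99, draw]
]
BK 4.7: (-21.974,131.203) -> (-21.238,126.561) [heading=99, draw]
FD 2.3: (-21.238,126.561) -> (-21.598,128.832) [heading=99, draw]
RT 72: heading 99 -> 27
Final: pos=(-21.598,128.832), heading=27, 27 segment(s) drawn

Answer: 27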